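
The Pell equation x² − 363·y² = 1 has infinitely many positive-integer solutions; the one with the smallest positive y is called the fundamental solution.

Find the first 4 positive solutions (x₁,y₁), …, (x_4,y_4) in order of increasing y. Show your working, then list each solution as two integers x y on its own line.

√363 = [19; 19,38, …], period ℓ=2 (even) → k=1
i=0: a=19 ⇒ p=19, q=1
i=1: a=19 ⇒ p=362, q=19
fundamental: x₁=362, y₁=19  (since 131044 − 363·361 = 1)
(362+19√363)^2 = 262087 + 13756√363
(362+19√363)^3 = 189750626 + 9959325√363
(362+19√363)^4 = 137379191137 + 7210537544√363

362 19
262087 13756
189750626 9959325
137379191137 7210537544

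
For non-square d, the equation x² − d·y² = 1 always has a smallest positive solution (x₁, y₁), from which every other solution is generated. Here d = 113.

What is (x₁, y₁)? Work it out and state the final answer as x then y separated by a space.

d=113: √d = [10; 1,1,1,2,2,1,1,1,20] (ℓ=9, odd), read p_17/q_17
a_0=10:  p_0=10·1+0=10,  q_0=10·0+1=1
…
a_3=1:  p_3=1·21+11=32,  q_3=1·2+1=3
a_4=2:  p_4=2·32+21=85,  q_4=2·3+2=8
…
a_6=1:  p_6=1·202+85=287,  q_6=1·19+8=27
…
a_12=1:  p_12=1·32794+16785=49579,  q_12=1·3085+1579=4664
a_13=2:  p_13=2·49579+32794=131952,  q_13=2·4664+3085=12413
a_14=2:  p_14=2·131952+49579=313483,  q_14=2·12413+4664=29490
a_15=1:  p_15=1·313483+131952=445435,  q_15=1·29490+12413=41903
a_16=1:  p_16=1·445435+313483=758918,  q_16=1·41903+29490=71393
a_17=1:  p_17=1·758918+445435=1204353,  q_17=1·71393+41903=113296
(x₁, y₁) = (1204353, 113296);  1204353² − 113·113296² = 1 ✓

1204353 113296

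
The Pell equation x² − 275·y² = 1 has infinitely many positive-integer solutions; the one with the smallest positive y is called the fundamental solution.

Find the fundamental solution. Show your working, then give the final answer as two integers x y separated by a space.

199 12

√275 → a₀=16, period (1,1,2,1,1,32); ℓ=6 even so k=5
a_0=16:  p_0=16·1+0=16,  q_0=16·0+1=1
…
a_4=1:  p_4=1·83+33=116,  q_4=1·5+2=7
a_5=1:  p_5=1·116+83=199,  q_5=1·7+5=12
fundamental: x₁=199, y₁=12  (since 39601 − 275·144 = 1)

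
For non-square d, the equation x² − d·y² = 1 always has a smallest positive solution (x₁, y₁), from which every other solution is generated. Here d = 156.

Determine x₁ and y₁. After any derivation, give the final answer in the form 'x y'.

25 2

d=156: √d = [12; 2,24] (ℓ=2, even), read p_1/q_1
step 0: (12, 1)  from 12·(1,0) + (0,1)
step 1: (25, 2)  from 2·(12,1) + (1,0)
fundamental: x₁=25, y₁=2  (since 625 − 156·4 = 1)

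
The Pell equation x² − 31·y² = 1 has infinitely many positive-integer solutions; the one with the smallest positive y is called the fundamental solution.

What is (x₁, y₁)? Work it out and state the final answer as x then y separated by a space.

[5; 1,1,3,5,3,1,1,10] for √31; ℓ=8 ⇒ convergent index 7
step 0: (5, 1)  from 5·(1,0) + (0,1)
…
step 2: (11, 2)  from 1·(6,1) + (5,1)
…
step 4: (206, 37)  from 5·(39,7) + (11,2)
step 5: (657, 118)  from 3·(206,37) + (39,7)
step 6: (863, 155)  from 1·(657,118) + (206,37)
step 7: (1520, 273)  from 1·(863,155) + (657,118)
(x₁, y₁) = (1520, 273);  1520² − 31·273² = 1 ✓

1520 273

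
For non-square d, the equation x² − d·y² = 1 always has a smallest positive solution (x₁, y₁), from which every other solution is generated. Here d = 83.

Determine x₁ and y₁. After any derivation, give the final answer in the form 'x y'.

[9; 9,18] for √83; ℓ=2 ⇒ convergent index 1
a_0=9:  p_0=9·1+0=9,  q_0=9·0+1=1
a_1=9:  p_1=9·9+1=82,  q_1=9·1+0=9
fundamental: x₁=82, y₁=9  (since 6724 − 83·81 = 1)

82 9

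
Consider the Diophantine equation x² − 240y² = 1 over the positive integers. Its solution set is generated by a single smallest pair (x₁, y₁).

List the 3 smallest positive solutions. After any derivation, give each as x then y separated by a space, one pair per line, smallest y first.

d=240: √d = [15; 2,30] (ℓ=2, even), read p_1/q_1
a_0=15:  p_0=15·1+0=15,  q_0=15·0+1=1
a_1=2:  p_1=2·15+1=31,  q_1=2·1+0=2
→ (31, 2).  Check: 31²=961, 240·2²=960, difference 1.
n=2: (31,2)∘(31,2) = (31·31+240·2·2, 31·2+2·31) = (1921,124)
n=3: (1921,124)∘(31,2) = (31·1921+240·2·124, 31·124+2·1921) = (119071,7686)

31 2
1921 124
119071 7686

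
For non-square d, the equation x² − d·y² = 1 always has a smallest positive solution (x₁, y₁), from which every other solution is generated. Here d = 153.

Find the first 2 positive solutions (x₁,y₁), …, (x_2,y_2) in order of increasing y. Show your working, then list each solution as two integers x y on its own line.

2177 176
9478657 766304

√153 → a₀=12, period (2,1,2,2,2,1,2,24); ℓ=8 even so k=7
a_0=12:  p_0=12·1+0=12,  q_0=12·0+1=1
…
a_2=1:  p_2=1·25+12=37,  q_2=1·2+1=3
…
a_4=2:  p_4=2·99+37=235,  q_4=2·8+3=19
a_5=2:  p_5=2·235+99=569,  q_5=2·19+8=46
a_6=1:  p_6=1·569+235=804,  q_6=1·46+19=65
a_7=2:  p_7=2·804+569=2177,  q_7=2·65+46=176
→ (2177, 176).  Check: 2177²=4739329, 153·176²=4739328, difference 1.
k=2:  x_2 = 2177·2177+153·176·176 = 9478657,  y_2 = 2177·176+176·2177 = 766304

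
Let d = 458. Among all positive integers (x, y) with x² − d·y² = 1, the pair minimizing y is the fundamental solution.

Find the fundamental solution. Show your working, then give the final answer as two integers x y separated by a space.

22899 1070

√458 → a₀=21, period (2,2,42); ℓ=3 odd so k=5
step 0: (21, 1)  from 21·(1,0) + (0,1)
…
step 2: (107, 5)  from 2·(43,2) + (21,1)
…
step 4: (9181, 429)  from 2·(4537,212) + (107,5)
step 5: (22899, 1070)  from 2·(9181,429) + (4537,212)
(x₁, y₁) = (22899, 1070);  22899² − 458·1070² = 1 ✓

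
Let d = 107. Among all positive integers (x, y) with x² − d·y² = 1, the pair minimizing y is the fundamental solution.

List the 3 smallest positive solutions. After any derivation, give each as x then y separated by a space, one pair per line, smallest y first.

d=107: √d = [10; 2,1,9,1,2,20] (ℓ=6, even), read p_5/q_5
a_0=10:  p_0=10·1+0=10,  q_0=10·0+1=1
…
a_3=9:  p_3=9·31+21=300,  q_3=9·3+2=29
a_4=1:  p_4=1·300+31=331,  q_4=1·29+3=32
a_5=2:  p_5=2·331+300=962,  q_5=2·32+29=93
fundamental: x₁=962, y₁=93  (since 925444 − 107·8649 = 1)
n=2: (962,93)∘(962,93) = (962·962+107·93·93, 962·93+93·962) = (1850887,178932)
n=3: (1850887,178932)∘(962,93) = (962·1850887+107·93·178932, 962·178932+93·1850887) = (3561105626,344265075)

962 93
1850887 178932
3561105626 344265075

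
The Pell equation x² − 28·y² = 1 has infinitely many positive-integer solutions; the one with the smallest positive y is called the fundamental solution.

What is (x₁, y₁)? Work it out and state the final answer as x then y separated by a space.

127 24

[5; 3,2,3,10] for √28; ℓ=4 ⇒ convergent index 3
step 0: (5, 1)  from 5·(1,0) + (0,1)
step 1: (16, 3)  from 3·(5,1) + (1,0)
step 2: (37, 7)  from 2·(16,3) + (5,1)
step 3: (127, 24)  from 3·(37,7) + (16,3)
→ (127, 24).  Check: 127²=16129, 28·24²=16128, difference 1.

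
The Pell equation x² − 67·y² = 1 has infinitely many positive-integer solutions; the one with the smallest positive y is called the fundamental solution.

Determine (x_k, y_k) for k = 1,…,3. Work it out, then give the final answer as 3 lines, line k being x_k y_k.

48842 5967
4771081927 582880428
466058366908226 56938091722785

d=67: √d = [8; 5,2,1,1,7,1,1,2,5,16] (ℓ=10, even), read p_9/q_9
a_0=8:  p_0=8·1+0=8,  q_0=8·0+1=1
a_1=5:  p_1=5·8+1=41,  q_1=5·1+0=5
…
a_3=1:  p_3=1·90+41=131,  q_3=1·11+5=16
a_4=1:  p_4=1·131+90=221,  q_4=1·16+11=27
a_5=7:  p_5=7·221+131=1678,  q_5=7·27+16=205
a_6=1:  p_6=1·1678+221=1899,  q_6=1·205+27=232
a_7=1:  p_7=1·1899+1678=3577,  q_7=1·232+205=437
a_8=2:  p_8=2·3577+1899=9053,  q_8=2·437+232=1106
a_9=5:  p_9=5·9053+3577=48842,  q_9=5·1106+437=5967
(x₁, y₁) = (48842, 5967);  48842² − 67·5967² = 1 ✓
k=2:  x_2 = 48842·48842+67·5967·5967 = 4771081927,  y_2 = 48842·5967+5967·48842 = 582880428
k=3:  x_3 = 48842·4771081927+67·5967·582880428 = 466058366908226,  y_3 = 48842·582880428+5967·4771081927 = 56938091722785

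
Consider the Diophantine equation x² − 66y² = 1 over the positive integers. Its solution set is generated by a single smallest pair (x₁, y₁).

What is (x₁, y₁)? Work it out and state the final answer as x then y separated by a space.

65 8

√66 = [8; 8,16, …], period ℓ=2 (even) → k=1
step 0: (8, 1)  from 8·(1,0) + (0,1)
step 1: (65, 8)  from 8·(8,1) + (1,0)
(x₁, y₁) = (65, 8);  65² − 66·8² = 1 ✓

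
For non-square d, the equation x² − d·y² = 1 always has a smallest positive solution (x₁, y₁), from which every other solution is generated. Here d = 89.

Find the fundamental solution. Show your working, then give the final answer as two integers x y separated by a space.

d=89: √d = [9; 2,3,3,2,18] (ℓ=5, odd), read p_9/q_9
k=0  a_k=9  p_k/q_k = 9/1
k=1  a_k=2  p_k/q_k = 19/2
…
k=3  a_k=3  p_k/q_k = 217/23
k=4  a_k=2  p_k/q_k = 500/53
…
k=8  a_k=3  p_k/q_k = 216991/23001
k=9  a_k=2  p_k/q_k = 500001/53000
fundamental: x₁=500001, y₁=53000  (since 250001000001 − 89·2809000000 = 1)

500001 53000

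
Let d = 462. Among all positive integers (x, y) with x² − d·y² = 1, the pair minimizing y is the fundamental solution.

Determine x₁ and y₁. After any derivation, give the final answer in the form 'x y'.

√462 = [21; 2,42, …], period ℓ=2 (even) → k=1
k=0  a_k=21  p_k/q_k = 21/1
k=1  a_k=2  p_k/q_k = 43/2
→ (43, 2).  Check: 43²=1849, 462·2²=1848, difference 1.

43 2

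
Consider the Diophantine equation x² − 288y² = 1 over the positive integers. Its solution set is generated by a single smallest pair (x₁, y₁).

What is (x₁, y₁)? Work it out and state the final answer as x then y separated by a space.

17 1

√288 → a₀=16, period (1,32); ℓ=2 even so k=1
a_0=16:  p_0=16·1+0=16,  q_0=16·0+1=1
a_1=1:  p_1=1·16+1=17,  q_1=1·1+0=1
fundamental: x₁=17, y₁=1  (since 289 − 288·1 = 1)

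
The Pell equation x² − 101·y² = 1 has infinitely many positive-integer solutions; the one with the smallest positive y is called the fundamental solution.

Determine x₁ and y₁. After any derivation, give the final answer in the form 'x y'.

√101 = [10; 20, …], period ℓ=1 (odd) → k=1
k=0  a_k=10  p_k/q_k = 10/1
k=1  a_k=20  p_k/q_k = 201/20
(x₁, y₁) = (201, 20);  201² − 101·20² = 1 ✓

201 20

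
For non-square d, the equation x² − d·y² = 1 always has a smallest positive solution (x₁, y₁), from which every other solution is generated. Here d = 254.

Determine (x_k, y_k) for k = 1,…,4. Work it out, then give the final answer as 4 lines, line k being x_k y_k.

[15; 1,14,1,30] for √254; ℓ=4 ⇒ convergent index 3
k=0  a_k=15  p_k/q_k = 15/1
k=1  a_k=1  p_k/q_k = 16/1
k=2  a_k=14  p_k/q_k = 239/15
k=3  a_k=1  p_k/q_k = 255/16
→ (255, 16).  Check: 255²=65025, 254·16²=65024, difference 1.
(255+16√254)^2 = 130049 + 8160√254
(255+16√254)^3 = 66324735 + 4161584√254
(255+16√254)^4 = 33825484801 + 2122399680√254

255 16
130049 8160
66324735 4161584
33825484801 2122399680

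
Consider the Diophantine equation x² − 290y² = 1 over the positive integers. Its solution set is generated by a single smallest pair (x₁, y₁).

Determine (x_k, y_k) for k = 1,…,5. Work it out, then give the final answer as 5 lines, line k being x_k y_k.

√290 = [17; 34, …], period ℓ=1 (odd) → k=1
a_0=17:  p_0=17·1+0=17,  q_0=17·0+1=1
a_1=34:  p_1=34·17+1=579,  q_1=34·1+0=34
fundamental: x₁=579, y₁=34  (since 335241 − 290·1156 = 1)
(579+34√290)^2 = 670481 + 39372√290
(579+34√290)^3 = 776416419 + 45592742√290
(579+34√290)^4 = 899089542721 + 52796355864√290
(579+34√290)^5 = 1041144914054499 + 61138134497770√290

579 34
670481 39372
776416419 45592742
899089542721 52796355864
1041144914054499 61138134497770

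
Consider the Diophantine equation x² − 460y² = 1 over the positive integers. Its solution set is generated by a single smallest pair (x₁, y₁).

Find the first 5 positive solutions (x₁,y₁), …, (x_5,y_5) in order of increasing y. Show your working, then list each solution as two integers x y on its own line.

√460 = [21; 2,4,3,1,2,10,2,1,3,4,2,42, …], period ℓ=12 (even) → k=11
i=0: a=21 ⇒ p=21, q=1
i=1: a=2 ⇒ p=43, q=2
…
i=4: a=1 ⇒ p=815, q=38
i=5: a=2 ⇒ p=2252, q=105
i=6: a=10 ⇒ p=23335, q=1088
i=7: a=2 ⇒ p=48922, q=2281
i=8: a=1 ⇒ p=72257, q=3369
…
i=10: a=4 ⇒ p=1135029, q=52921
i=11: a=2 ⇒ p=2535751, q=118230
fundamental: x₁=2535751, y₁=118230  (since 6430033134001 − 460·13978332900 = 1)
k=2:  x_2 = 2535751·2535751+460·118230·118230 = 12860066268001,  y_2 = 2535751·118230+118230·2535751 = 599603681460
k=3:  x_3 = 2535751·12860066268001+460·118230·599603681460 = 65219851798297071751,  y_3 = 2535751·599603681460+118230·12860066268001 = 3040891269731634690
k=4:  x_4 = 2535751·65219851798297071751+460·118230·3040891269731634690 = 330762608834754335913072001,  y_4 = 2535751·3040891269731634690+118230·65219851798297071751 = 15421886156225925189922920
k=5:  x_5 = 2535751·330762608834754335913072001+460·118230·15421886156225925189922920 = 1677463232230609064240018182143751,  y_5 = 2535751·15421886156225925189922920+118230·330762608834754335913072001 = 78212126485069051161274736991150

2535751 118230
12860066268001 599603681460
65219851798297071751 3040891269731634690
330762608834754335913072001 15421886156225925189922920
1677463232230609064240018182143751 78212126485069051161274736991150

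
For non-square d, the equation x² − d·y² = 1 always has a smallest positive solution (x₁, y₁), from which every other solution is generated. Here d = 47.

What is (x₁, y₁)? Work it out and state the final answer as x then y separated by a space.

48 7

√47 → a₀=6, period (1,5,1,12); ℓ=4 even so k=3
i=0: a=6 ⇒ p=6, q=1
…
i=2: a=5 ⇒ p=41, q=6
i=3: a=1 ⇒ p=48, q=7
fundamental: x₁=48, y₁=7  (since 2304 − 47·49 = 1)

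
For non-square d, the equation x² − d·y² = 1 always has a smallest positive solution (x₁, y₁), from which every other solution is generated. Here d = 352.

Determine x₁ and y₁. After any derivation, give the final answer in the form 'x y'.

77617 4137

[18; 1,3,5,9,5,3,1,36] for √352; ℓ=8 ⇒ convergent index 7
i=0: a=18 ⇒ p=18, q=1
…
i=4: a=9 ⇒ p=3621, q=193
i=5: a=5 ⇒ p=18499, q=986
i=6: a=3 ⇒ p=59118, q=3151
i=7: a=1 ⇒ p=77617, q=4137
→ (77617, 4137).  Check: 77617²=6024398689, 352·4137²=6024398688, difference 1.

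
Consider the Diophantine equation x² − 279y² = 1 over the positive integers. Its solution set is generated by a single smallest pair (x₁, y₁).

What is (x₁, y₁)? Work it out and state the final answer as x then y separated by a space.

1520 91

d=279: √d = [16; 1,2,2,1,2,2,1,32] (ℓ=8, even), read p_7/q_7
k=0  a_k=16  p_k/q_k = 16/1
k=1  a_k=1  p_k/q_k = 17/1
…
k=4  a_k=1  p_k/q_k = 167/10
k=5  a_k=2  p_k/q_k = 451/27
k=6  a_k=2  p_k/q_k = 1069/64
k=7  a_k=1  p_k/q_k = 1520/91
(x₁, y₁) = (1520, 91);  1520² − 279·91² = 1 ✓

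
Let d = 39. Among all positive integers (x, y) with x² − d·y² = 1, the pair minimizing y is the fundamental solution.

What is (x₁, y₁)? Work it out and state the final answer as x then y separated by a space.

√39 = [6; 4,12, …], period ℓ=2 (even) → k=1
i=0: a=6 ⇒ p=6, q=1
i=1: a=4 ⇒ p=25, q=4
(x₁, y₁) = (25, 4);  25² − 39·4² = 1 ✓

25 4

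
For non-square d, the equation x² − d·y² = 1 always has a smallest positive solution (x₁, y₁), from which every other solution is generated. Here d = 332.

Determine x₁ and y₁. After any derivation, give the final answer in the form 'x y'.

13447 738

[18; 4,1,1,8,1,1,4,36] for √332; ℓ=8 ⇒ convergent index 7
a_0=18:  p_0=18·1+0=18,  q_0=18·0+1=1
a_1=4:  p_1=4·18+1=73,  q_1=4·1+0=4
…
a_3=1:  p_3=1·91+73=164,  q_3=1·5+4=9
a_4=8:  p_4=8·164+91=1403,  q_4=8·9+5=77
…
a_6=1:  p_6=1·1567+1403=2970,  q_6=1·86+77=163
a_7=4:  p_7=4·2970+1567=13447,  q_7=4·163+86=738
(x₁, y₁) = (13447, 738);  13447² − 332·738² = 1 ✓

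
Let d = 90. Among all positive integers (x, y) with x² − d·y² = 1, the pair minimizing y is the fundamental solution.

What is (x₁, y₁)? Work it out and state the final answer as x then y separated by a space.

√90 → a₀=9, period (2,18); ℓ=2 even so k=1
a_0=9:  p_0=9·1+0=9,  q_0=9·0+1=1
a_1=2:  p_1=2·9+1=19,  q_1=2·1+0=2
fundamental: x₁=19, y₁=2  (since 361 − 90·4 = 1)

19 2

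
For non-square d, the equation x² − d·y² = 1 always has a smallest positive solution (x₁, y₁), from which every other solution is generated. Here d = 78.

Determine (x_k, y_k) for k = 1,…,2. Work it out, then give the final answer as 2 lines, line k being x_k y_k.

53 6
5617 636

√78 → a₀=8, period (1,4,1,16); ℓ=4 even so k=3
a_0=8:  p_0=8·1+0=8,  q_0=8·0+1=1
a_1=1:  p_1=1·8+1=9,  q_1=1·1+0=1
a_2=4:  p_2=4·9+8=44,  q_2=4·1+1=5
a_3=1:  p_3=1·44+9=53,  q_3=1·5+1=6
fundamental: x₁=53, y₁=6  (since 2809 − 78·36 = 1)
k=2:  x_2 = 53·53+78·6·6 = 5617,  y_2 = 53·6+6·53 = 636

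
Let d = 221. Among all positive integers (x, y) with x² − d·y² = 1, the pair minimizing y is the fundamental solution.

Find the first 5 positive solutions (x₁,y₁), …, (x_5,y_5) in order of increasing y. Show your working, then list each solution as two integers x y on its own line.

√221 = [14; 1,6,2,6,1,28, …], period ℓ=6 (even) → k=5
k=0  a_k=14  p_k/q_k = 14/1
…
k=4  a_k=6  p_k/q_k = 1442/97
k=5  a_k=1  p_k/q_k = 1665/112
→ (1665, 112).  Check: 1665²=2772225, 221·112²=2772224, difference 1.
n=2: (1665,112)∘(1665,112) = (1665·1665+221·112·112, 1665·112+112·1665) = (5544449,372960)
n=3: (5544449,372960)∘(1665,112) = (1665·5544449+221·112·372960, 1665·372960+112·5544449) = (18463013505,1241956688)
n=4: (18463013505,1241956688)∘(1665,112) = (1665·18463013505+221·112·1241956688, 1665·1241956688+112·18463013505) = (61481829427201,4135715398080)
n=5: (61481829427201,4135715398080)∘(1665,112) = (1665·61481829427201+221·112·4135715398080, 1665·4135715398080+112·61481829427201) = (204734473529565825,13771931033649712)

1665 112
5544449 372960
18463013505 1241956688
61481829427201 4135715398080
204734473529565825 13771931033649712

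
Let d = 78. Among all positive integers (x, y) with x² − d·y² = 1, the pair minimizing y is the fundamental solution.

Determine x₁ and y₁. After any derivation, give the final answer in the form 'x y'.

d=78: √d = [8; 1,4,1,16] (ℓ=4, even), read p_3/q_3
a_0=8:  p_0=8·1+0=8,  q_0=8·0+1=1
a_1=1:  p_1=1·8+1=9,  q_1=1·1+0=1
a_2=4:  p_2=4·9+8=44,  q_2=4·1+1=5
a_3=1:  p_3=1·44+9=53,  q_3=1·5+1=6
(x₁, y₁) = (53, 6);  53² − 78·6² = 1 ✓

53 6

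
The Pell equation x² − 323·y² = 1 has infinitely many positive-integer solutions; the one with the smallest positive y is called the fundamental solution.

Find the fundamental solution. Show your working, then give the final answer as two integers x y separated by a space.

d=323: √d = [17; 1,34] (ℓ=2, even), read p_1/q_1
k=0  a_k=17  p_k/q_k = 17/1
k=1  a_k=1  p_k/q_k = 18/1
fundamental: x₁=18, y₁=1  (since 324 − 323·1 = 1)

18 1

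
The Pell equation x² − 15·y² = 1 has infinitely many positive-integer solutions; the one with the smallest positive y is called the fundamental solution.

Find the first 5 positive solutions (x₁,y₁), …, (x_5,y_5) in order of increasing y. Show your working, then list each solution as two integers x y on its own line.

d=15: √d = [3; 1,6] (ℓ=2, even), read p_1/q_1
a_0=3:  p_0=3·1+0=3,  q_0=3·0+1=1
a_1=1:  p_1=1·3+1=4,  q_1=1·1+0=1
fundamental: x₁=4, y₁=1  (since 16 − 15·1 = 1)
(x_2, y_2) = (4·4 + 15·1·1, 4·1 + 1·4) = (31, 8)
(x_3, y_3) = (4·31 + 15·1·8, 4·8 + 1·31) = (244, 63)
(x_4, y_4) = (4·244 + 15·1·63, 4·63 + 1·244) = (1921, 496)
(x_5, y_5) = (4·1921 + 15·1·496, 4·496 + 1·1921) = (15124, 3905)

4 1
31 8
244 63
1921 496
15124 3905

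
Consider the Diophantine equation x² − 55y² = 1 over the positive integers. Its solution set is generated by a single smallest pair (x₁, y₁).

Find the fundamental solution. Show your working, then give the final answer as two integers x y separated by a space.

89 12

[7; 2,2,2,14] for √55; ℓ=4 ⇒ convergent index 3
a_0=7:  p_0=7·1+0=7,  q_0=7·0+1=1
a_1=2:  p_1=2·7+1=15,  q_1=2·1+0=2
a_2=2:  p_2=2·15+7=37,  q_2=2·2+1=5
a_3=2:  p_3=2·37+15=89,  q_3=2·5+2=12
fundamental: x₁=89, y₁=12  (since 7921 − 55·144 = 1)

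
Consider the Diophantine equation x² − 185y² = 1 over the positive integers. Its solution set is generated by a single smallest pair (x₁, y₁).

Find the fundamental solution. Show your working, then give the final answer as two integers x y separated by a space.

9249 680

√185 = [13; 1,1,1,1,26, …], period ℓ=5 (odd) → k=9
a_0=13:  p_0=13·1+0=13,  q_0=13·0+1=1
…
a_5=26:  p_5=26·68+41=1809,  q_5=26·5+3=133
…
a_8=1:  p_8=1·3686+1877=5563,  q_8=1·271+138=409
a_9=1:  p_9=1·5563+3686=9249,  q_9=1·409+271=680
(x₁, y₁) = (9249, 680);  9249² − 185·680² = 1 ✓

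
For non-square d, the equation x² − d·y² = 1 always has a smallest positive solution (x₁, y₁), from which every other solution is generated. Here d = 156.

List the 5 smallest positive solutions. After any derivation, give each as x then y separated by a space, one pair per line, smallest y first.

25 2
1249 100
62425 4998
3120001 249800
155937625 12485002

[12; 2,24] for √156; ℓ=2 ⇒ convergent index 1
step 0: (12, 1)  from 12·(1,0) + (0,1)
step 1: (25, 2)  from 2·(12,1) + (1,0)
→ (25, 2).  Check: 25²=625, 156·2²=624, difference 1.
k=2:  x_2 = 25·25+156·2·2 = 1249,  y_2 = 25·2+2·25 = 100
k=3:  x_3 = 25·1249+156·2·100 = 62425,  y_3 = 25·100+2·1249 = 4998
k=4:  x_4 = 25·62425+156·2·4998 = 3120001,  y_4 = 25·4998+2·62425 = 249800
k=5:  x_5 = 25·3120001+156·2·249800 = 155937625,  y_5 = 25·249800+2·3120001 = 12485002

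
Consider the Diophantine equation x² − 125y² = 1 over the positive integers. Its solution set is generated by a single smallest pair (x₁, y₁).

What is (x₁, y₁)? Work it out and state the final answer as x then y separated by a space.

[11; 5,1,1,5,22] for √125; ℓ=5 ⇒ convergent index 9
k=0  a_k=11  p_k/q_k = 11/1
k=1  a_k=5  p_k/q_k = 56/5
…
k=3  a_k=1  p_k/q_k = 123/11
…
k=5  a_k=22  p_k/q_k = 15127/1353
k=6  a_k=5  p_k/q_k = 76317/6826
k=7  a_k=1  p_k/q_k = 91444/8179
k=8  a_k=1  p_k/q_k = 167761/15005
k=9  a_k=5  p_k/q_k = 930249/83204
→ (930249, 83204).  Check: 930249²=865363202001, 125·83204²=865363202000, difference 1.

930249 83204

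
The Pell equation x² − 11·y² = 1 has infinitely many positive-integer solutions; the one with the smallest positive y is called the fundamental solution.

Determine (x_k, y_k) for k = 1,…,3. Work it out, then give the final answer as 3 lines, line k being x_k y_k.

d=11: √d = [3; 3,6] (ℓ=2, even), read p_1/q_1
step 0: (3, 1)  from 3·(1,0) + (0,1)
step 1: (10, 3)  from 3·(3,1) + (1,0)
→ (10, 3).  Check: 10²=100, 11·3²=99, difference 1.
(10+3√11)^2 = 199 + 60√11
(10+3√11)^3 = 3970 + 1197√11

10 3
199 60
3970 1197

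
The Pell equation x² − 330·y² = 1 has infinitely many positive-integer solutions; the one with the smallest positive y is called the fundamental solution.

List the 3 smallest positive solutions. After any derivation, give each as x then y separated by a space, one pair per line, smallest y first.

109 6
23761 1308
5179789 285138

d=330: √d = [18; 6,36] (ℓ=2, even), read p_1/q_1
k=0  a_k=18  p_k/q_k = 18/1
k=1  a_k=6  p_k/q_k = 109/6
(x₁, y₁) = (109, 6);  109² − 330·6² = 1 ✓
(x_2, y_2) = (109·109 + 330·6·6, 109·6 + 6·109) = (23761, 1308)
(x_3, y_3) = (109·23761 + 330·6·1308, 109·1308 + 6·23761) = (5179789, 285138)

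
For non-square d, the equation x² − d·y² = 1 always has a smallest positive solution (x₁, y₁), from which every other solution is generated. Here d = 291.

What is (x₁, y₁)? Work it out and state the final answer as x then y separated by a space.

√291 = [17; 17,34, …], period ℓ=2 (even) → k=1
k=0  a_k=17  p_k/q_k = 17/1
k=1  a_k=17  p_k/q_k = 290/17
(x₁, y₁) = (290, 17);  290² − 291·17² = 1 ✓

290 17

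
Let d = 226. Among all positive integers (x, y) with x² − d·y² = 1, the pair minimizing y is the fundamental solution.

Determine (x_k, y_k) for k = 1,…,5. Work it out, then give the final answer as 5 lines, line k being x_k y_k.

451 30
406801 27060
366934051 24408090
330974107201 22016070120
298538277761251 19858470840150

√226 = [15; 30, …], period ℓ=1 (odd) → k=1
i=0: a=15 ⇒ p=15, q=1
i=1: a=30 ⇒ p=451, q=30
(x₁, y₁) = (451, 30);  451² − 226·30² = 1 ✓
(x_2, y_2) = (451·451 + 226·30·30, 451·30 + 30·451) = (406801, 27060)
(x_3, y_3) = (451·406801 + 226·30·27060, 451·27060 + 30·406801) = (366934051, 24408090)
(x_4, y_4) = (451·366934051 + 226·30·24408090, 451·24408090 + 30·366934051) = (330974107201, 22016070120)
(x_5, y_5) = (451·330974107201 + 226·30·22016070120, 451·22016070120 + 30·330974107201) = (298538277761251, 19858470840150)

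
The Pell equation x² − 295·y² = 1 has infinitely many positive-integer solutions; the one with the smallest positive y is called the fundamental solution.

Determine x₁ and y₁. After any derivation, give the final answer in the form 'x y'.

2024999 117900

d=295: √d = [17; 5,1,2,3,2,6,2,3,2,1,5,34] (ℓ=12, even), read p_11/q_11
a_0=17:  p_0=17·1+0=17,  q_0=17·0+1=1
a_1=5:  p_1=5·17+1=86,  q_1=5·1+0=5
a_2=1:  p_2=1·86+17=103,  q_2=1·5+1=6
a_3=2:  p_3=2·103+86=292,  q_3=2·6+5=17
a_4=3:  p_4=3·292+103=979,  q_4=3·17+6=57
a_5=2:  p_5=2·979+292=2250,  q_5=2·57+17=131
…
a_7=2:  p_7=2·14479+2250=31208,  q_7=2·843+131=1817
a_8=3:  p_8=3·31208+14479=108103,  q_8=3·1817+843=6294
a_9=2:  p_9=2·108103+31208=247414,  q_9=2·6294+1817=14405
a_10=1:  p_10=1·247414+108103=355517,  q_10=1·14405+6294=20699
a_11=5:  p_11=5·355517+247414=2024999,  q_11=5·20699+14405=117900
→ (2024999, 117900).  Check: 2024999²=4100620950001, 295·117900²=4100620950000, difference 1.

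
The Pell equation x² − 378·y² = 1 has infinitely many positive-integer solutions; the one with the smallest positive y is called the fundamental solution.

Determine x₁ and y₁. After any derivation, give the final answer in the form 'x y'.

8749 450

√378 → a₀=19, period (2,3,1,4,1,3,2,38); ℓ=8 even so k=7
i=0: a=19 ⇒ p=19, q=1
i=1: a=2 ⇒ p=39, q=2
i=2: a=3 ⇒ p=136, q=7
i=3: a=1 ⇒ p=175, q=9
i=4: a=4 ⇒ p=836, q=43
…
i=6: a=3 ⇒ p=3869, q=199
i=7: a=2 ⇒ p=8749, q=450
→ (8749, 450).  Check: 8749²=76545001, 378·450²=76545000, difference 1.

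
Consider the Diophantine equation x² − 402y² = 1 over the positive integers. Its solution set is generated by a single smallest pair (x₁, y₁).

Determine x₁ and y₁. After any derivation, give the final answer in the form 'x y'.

401 20

√402 → a₀=20, period (20,40); ℓ=2 even so k=1
a_0=20:  p_0=20·1+0=20,  q_0=20·0+1=1
a_1=20:  p_1=20·20+1=401,  q_1=20·1+0=20
fundamental: x₁=401, y₁=20  (since 160801 − 402·400 = 1)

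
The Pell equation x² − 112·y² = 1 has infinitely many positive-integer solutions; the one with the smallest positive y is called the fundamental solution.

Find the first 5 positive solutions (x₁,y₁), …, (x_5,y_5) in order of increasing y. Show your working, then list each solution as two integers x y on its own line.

127 12
32257 3048
8193151 774180
2081028097 196638672
528572943487 49945448508

√112 = [10; 1,1,2,1,1,20, …], period ℓ=6 (even) → k=5
i=0: a=10 ⇒ p=10, q=1
i=1: a=1 ⇒ p=11, q=1
i=2: a=1 ⇒ p=21, q=2
i=3: a=2 ⇒ p=53, q=5
i=4: a=1 ⇒ p=74, q=7
i=5: a=1 ⇒ p=127, q=12
(x₁, y₁) = (127, 12);  127² − 112·12² = 1 ✓
(x_2, y_2) = (127·127 + 112·12·12, 127·12 + 12·127) = (32257, 3048)
(x_3, y_3) = (127·32257 + 112·12·3048, 127·3048 + 12·32257) = (8193151, 774180)
(x_4, y_4) = (127·8193151 + 112·12·774180, 127·774180 + 12·8193151) = (2081028097, 196638672)
(x_5, y_5) = (127·2081028097 + 112·12·196638672, 127·196638672 + 12·2081028097) = (528572943487, 49945448508)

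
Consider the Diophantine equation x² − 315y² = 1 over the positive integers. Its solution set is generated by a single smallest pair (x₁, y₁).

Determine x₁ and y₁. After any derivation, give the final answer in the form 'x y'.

[17; 1,2,1,34] for √315; ℓ=4 ⇒ convergent index 3
i=0: a=17 ⇒ p=17, q=1
…
i=2: a=2 ⇒ p=53, q=3
i=3: a=1 ⇒ p=71, q=4
fundamental: x₁=71, y₁=4  (since 5041 − 315·16 = 1)

71 4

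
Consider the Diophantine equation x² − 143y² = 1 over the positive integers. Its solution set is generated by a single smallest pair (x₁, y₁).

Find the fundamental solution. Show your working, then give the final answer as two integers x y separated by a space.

√143 → a₀=11, period (1,22); ℓ=2 even so k=1
a_0=11:  p_0=11·1+0=11,  q_0=11·0+1=1
a_1=1:  p_1=1·11+1=12,  q_1=1·1+0=1
(x₁, y₁) = (12, 1);  12² − 143·1² = 1 ✓

12 1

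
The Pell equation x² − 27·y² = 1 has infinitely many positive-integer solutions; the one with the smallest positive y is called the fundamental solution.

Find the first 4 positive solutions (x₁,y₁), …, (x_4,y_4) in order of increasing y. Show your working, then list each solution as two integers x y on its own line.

√27 → a₀=5, period (5,10); ℓ=2 even so k=1
step 0: (5, 1)  from 5·(1,0) + (0,1)
step 1: (26, 5)  from 5·(5,1) + (1,0)
fundamental: x₁=26, y₁=5  (since 676 − 27·25 = 1)
(26+5√27)^2 = 1351 + 260√27
(26+5√27)^3 = 70226 + 13515√27
(26+5√27)^4 = 3650401 + 702520√27

26 5
1351 260
70226 13515
3650401 702520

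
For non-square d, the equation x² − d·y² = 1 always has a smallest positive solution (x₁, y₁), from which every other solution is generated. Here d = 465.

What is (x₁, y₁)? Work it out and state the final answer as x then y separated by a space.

15871 736

d=465: √d = [21; 1,1,3,2,2,2,3,1,1,42] (ℓ=10, even), read p_9/q_9
k=0  a_k=21  p_k/q_k = 21/1
…
k=7  a_k=3  p_k/q_k = 6922/321
k=8  a_k=1  p_k/q_k = 8949/415
k=9  a_k=1  p_k/q_k = 15871/736
fundamental: x₁=15871, y₁=736  (since 251888641 − 465·541696 = 1)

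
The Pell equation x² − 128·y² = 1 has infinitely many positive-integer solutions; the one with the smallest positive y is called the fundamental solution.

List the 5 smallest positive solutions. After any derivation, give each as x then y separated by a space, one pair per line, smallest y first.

√128 → a₀=11, period (3,5,3,22); ℓ=4 even so k=3
k=0  a_k=11  p_k/q_k = 11/1
k=1  a_k=3  p_k/q_k = 34/3
k=2  a_k=5  p_k/q_k = 181/16
k=3  a_k=3  p_k/q_k = 577/51
(x₁, y₁) = (577, 51);  577² − 128·51² = 1 ✓
(577+51√128)^2 = 665857 + 58854√128
(577+51√128)^3 = 768398401 + 67917465√128
(577+51√128)^4 = 886731088897 + 78376695756√128
(577+51√128)^5 = 1023286908188737 + 90446638984959√128

577 51
665857 58854
768398401 67917465
886731088897 78376695756
1023286908188737 90446638984959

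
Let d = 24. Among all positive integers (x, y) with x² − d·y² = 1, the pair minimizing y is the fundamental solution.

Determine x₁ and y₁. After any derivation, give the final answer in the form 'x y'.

d=24: √d = [4; 1,8] (ℓ=2, even), read p_1/q_1
i=0: a=4 ⇒ p=4, q=1
i=1: a=1 ⇒ p=5, q=1
fundamental: x₁=5, y₁=1  (since 25 − 24·1 = 1)

5 1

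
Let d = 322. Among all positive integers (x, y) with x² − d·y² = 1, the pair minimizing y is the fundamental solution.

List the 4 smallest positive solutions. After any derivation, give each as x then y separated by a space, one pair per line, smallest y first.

d=322: √d = [17; 1,16,1,34] (ℓ=4, even), read p_3/q_3
a_0=17:  p_0=17·1+0=17,  q_0=17·0+1=1
…
a_2=16:  p_2=16·18+17=305,  q_2=16·1+1=17
a_3=1:  p_3=1·305+18=323,  q_3=1·17+1=18
fundamental: x₁=323, y₁=18  (since 104329 − 322·324 = 1)
n=2: (323,18)∘(323,18) = (323·323+322·18·18, 323·18+18·323) = (208657,11628)
n=3: (208657,11628)∘(323,18) = (323·208657+322·18·11628, 323·11628+18·208657) = (134792099,7511670)
n=4: (134792099,7511670)∘(323,18) = (323·134792099+322·18·7511670, 323·7511670+18·134792099) = (87075487297,4852527192)

323 18
208657 11628
134792099 7511670
87075487297 4852527192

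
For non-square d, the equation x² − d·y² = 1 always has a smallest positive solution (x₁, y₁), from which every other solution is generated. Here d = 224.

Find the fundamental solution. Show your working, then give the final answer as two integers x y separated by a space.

√224 = [14; 1,28, …], period ℓ=2 (even) → k=1
step 0: (14, 1)  from 14·(1,0) + (0,1)
step 1: (15, 1)  from 1·(14,1) + (1,0)
(x₁, y₁) = (15, 1);  15² − 224·1² = 1 ✓

15 1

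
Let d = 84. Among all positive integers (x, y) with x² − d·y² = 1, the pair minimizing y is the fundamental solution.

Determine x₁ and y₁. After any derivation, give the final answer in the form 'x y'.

55 6

d=84: √d = [9; 6,18] (ℓ=2, even), read p_1/q_1
a_0=9:  p_0=9·1+0=9,  q_0=9·0+1=1
a_1=6:  p_1=6·9+1=55,  q_1=6·1+0=6
(x₁, y₁) = (55, 6);  55² − 84·6² = 1 ✓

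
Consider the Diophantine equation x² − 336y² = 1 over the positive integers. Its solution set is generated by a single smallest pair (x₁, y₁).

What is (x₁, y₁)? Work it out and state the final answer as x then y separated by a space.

[18; 3,36] for √336; ℓ=2 ⇒ convergent index 1
k=0  a_k=18  p_k/q_k = 18/1
k=1  a_k=3  p_k/q_k = 55/3
fundamental: x₁=55, y₁=3  (since 3025 − 336·9 = 1)

55 3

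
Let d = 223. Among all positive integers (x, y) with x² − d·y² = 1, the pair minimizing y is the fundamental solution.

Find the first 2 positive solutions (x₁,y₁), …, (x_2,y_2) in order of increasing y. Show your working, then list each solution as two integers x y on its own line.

√223 = [14; 1,13,1,28, …], period ℓ=4 (even) → k=3
a_0=14:  p_0=14·1+0=14,  q_0=14·0+1=1
…
a_2=13:  p_2=13·15+14=209,  q_2=13·1+1=14
a_3=1:  p_3=1·209+15=224,  q_3=1·14+1=15
fundamental: x₁=224, y₁=15  (since 50176 − 223·225 = 1)
n=2: (224,15)∘(224,15) = (224·224+223·15·15, 224·15+15·224) = (100351,6720)

224 15
100351 6720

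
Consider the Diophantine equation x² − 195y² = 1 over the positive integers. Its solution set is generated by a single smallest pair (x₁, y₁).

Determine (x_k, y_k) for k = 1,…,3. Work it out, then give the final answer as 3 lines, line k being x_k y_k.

14 1
391 28
10934 783

√195 = [13; 1,26, …], period ℓ=2 (even) → k=1
k=0  a_k=13  p_k/q_k = 13/1
k=1  a_k=1  p_k/q_k = 14/1
fundamental: x₁=14, y₁=1  (since 196 − 195·1 = 1)
k=2:  x_2 = 14·14+195·1·1 = 391,  y_2 = 14·1+1·14 = 28
k=3:  x_3 = 14·391+195·1·28 = 10934,  y_3 = 14·28+1·391 = 783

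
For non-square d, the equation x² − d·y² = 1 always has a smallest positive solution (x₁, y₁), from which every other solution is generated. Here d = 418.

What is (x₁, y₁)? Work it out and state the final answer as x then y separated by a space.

33857 1656

d=418: √d = [20; 2,4,20,4,2,40] (ℓ=6, even), read p_5/q_5
a_0=20:  p_0=20·1+0=20,  q_0=20·0+1=1
…
a_2=4:  p_2=4·41+20=184,  q_2=4·2+1=9
a_3=20:  p_3=20·184+41=3721,  q_3=20·9+2=182
a_4=4:  p_4=4·3721+184=15068,  q_4=4·182+9=737
a_5=2:  p_5=2·15068+3721=33857,  q_5=2·737+182=1656
→ (33857, 1656).  Check: 33857²=1146296449, 418·1656²=1146296448, difference 1.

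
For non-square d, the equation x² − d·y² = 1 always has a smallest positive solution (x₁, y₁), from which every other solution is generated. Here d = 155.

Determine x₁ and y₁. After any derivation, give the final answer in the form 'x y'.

[12; 2,4,2,24] for √155; ℓ=4 ⇒ convergent index 3
a_0=12:  p_0=12·1+0=12,  q_0=12·0+1=1
…
a_2=4:  p_2=4·25+12=112,  q_2=4·2+1=9
a_3=2:  p_3=2·112+25=249,  q_3=2·9+2=20
fundamental: x₁=249, y₁=20  (since 62001 − 155·400 = 1)

249 20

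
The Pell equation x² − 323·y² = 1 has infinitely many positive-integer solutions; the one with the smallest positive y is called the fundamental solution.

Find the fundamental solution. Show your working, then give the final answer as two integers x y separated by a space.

18 1

√323 = [17; 1,34, …], period ℓ=2 (even) → k=1
a_0=17:  p_0=17·1+0=17,  q_0=17·0+1=1
a_1=1:  p_1=1·17+1=18,  q_1=1·1+0=1
fundamental: x₁=18, y₁=1  (since 324 − 323·1 = 1)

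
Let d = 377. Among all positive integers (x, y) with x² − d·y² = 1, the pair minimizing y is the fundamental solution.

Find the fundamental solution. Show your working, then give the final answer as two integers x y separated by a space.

[19; 2,2,2,38] for √377; ℓ=4 ⇒ convergent index 3
step 0: (19, 1)  from 19·(1,0) + (0,1)
…
step 2: (97, 5)  from 2·(39,2) + (19,1)
step 3: (233, 12)  from 2·(97,5) + (39,2)
(x₁, y₁) = (233, 12);  233² − 377·12² = 1 ✓

233 12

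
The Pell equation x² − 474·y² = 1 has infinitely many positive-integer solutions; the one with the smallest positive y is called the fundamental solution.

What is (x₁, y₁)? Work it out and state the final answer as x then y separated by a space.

√474 → a₀=21, period (1,3,2,1,1,…,3,1,42); ℓ=14 even so k=13
a_0=21:  p_0=21·1+0=21,  q_0=21·0+1=1
…
a_3=2:  p_3=2·87+22=196,  q_3=2·4+1=9
…
a_8=1:  p_8=1·5051+762=5813,  q_8=1·232+35=267
…
a_10=1:  p_10=1·10864+5813=16677,  q_10=1·499+267=766
…
a_12=3:  p_12=3·44218+16677=149331,  q_12=3·2031+766=6859
a_13=1:  p_13=1·149331+44218=193549,  q_13=1·6859+2031=8890
(x₁, y₁) = (193549, 8890);  193549² − 474·8890² = 1 ✓

193549 8890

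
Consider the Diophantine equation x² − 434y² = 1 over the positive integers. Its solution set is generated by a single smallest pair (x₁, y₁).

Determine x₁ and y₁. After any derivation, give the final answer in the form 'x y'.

125 6

√434 = [20; 1,4,1,40, …], period ℓ=4 (even) → k=3
k=0  a_k=20  p_k/q_k = 20/1
…
k=2  a_k=4  p_k/q_k = 104/5
k=3  a_k=1  p_k/q_k = 125/6
fundamental: x₁=125, y₁=6  (since 15625 − 434·36 = 1)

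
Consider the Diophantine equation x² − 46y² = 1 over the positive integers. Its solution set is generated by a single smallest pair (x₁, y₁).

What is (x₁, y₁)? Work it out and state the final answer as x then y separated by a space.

24335 3588

[6; 1,3,1,1,2,6,2,1,1,3,1,12] for √46; ℓ=12 ⇒ convergent index 11
k=0  a_k=6  p_k/q_k = 6/1
…
k=4  a_k=1  p_k/q_k = 61/9
…
k=7  a_k=2  p_k/q_k = 2150/317
…
k=9  a_k=1  p_k/q_k = 5297/781
k=10  a_k=3  p_k/q_k = 19038/2807
k=11  a_k=1  p_k/q_k = 24335/3588
fundamental: x₁=24335, y₁=3588  (since 592192225 − 46·12873744 = 1)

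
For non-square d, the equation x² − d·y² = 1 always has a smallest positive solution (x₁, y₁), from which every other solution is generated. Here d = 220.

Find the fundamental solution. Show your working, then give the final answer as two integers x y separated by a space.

89 6

[14; 1,4,1,28] for √220; ℓ=4 ⇒ convergent index 3
step 0: (14, 1)  from 14·(1,0) + (0,1)
…
step 2: (74, 5)  from 4·(15,1) + (14,1)
step 3: (89, 6)  from 1·(74,5) + (15,1)
→ (89, 6).  Check: 89²=7921, 220·6²=7920, difference 1.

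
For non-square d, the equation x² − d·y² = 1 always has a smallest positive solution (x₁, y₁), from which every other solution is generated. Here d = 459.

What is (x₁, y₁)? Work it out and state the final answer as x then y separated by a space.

√459 = [21; 2,2,1,4,21,4,1,2,2,42, …], period ℓ=10 (even) → k=9
k=0  a_k=21  p_k/q_k = 21/1
…
k=2  a_k=2  p_k/q_k = 107/5
k=3  a_k=1  p_k/q_k = 150/7
k=4  a_k=4  p_k/q_k = 707/33
…
k=7  a_k=1  p_k/q_k = 75692/3533
k=8  a_k=2  p_k/q_k = 212079/9899
k=9  a_k=2  p_k/q_k = 499850/23331
(x₁, y₁) = (499850, 23331);  499850² − 459·23331² = 1 ✓

499850 23331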